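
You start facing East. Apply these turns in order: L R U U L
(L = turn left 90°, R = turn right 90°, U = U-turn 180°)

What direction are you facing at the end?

Answer: Final heading: North

Derivation:
Start: East
  L (left (90° counter-clockwise)) -> North
  R (right (90° clockwise)) -> East
  U (U-turn (180°)) -> West
  U (U-turn (180°)) -> East
  L (left (90° counter-clockwise)) -> North
Final: North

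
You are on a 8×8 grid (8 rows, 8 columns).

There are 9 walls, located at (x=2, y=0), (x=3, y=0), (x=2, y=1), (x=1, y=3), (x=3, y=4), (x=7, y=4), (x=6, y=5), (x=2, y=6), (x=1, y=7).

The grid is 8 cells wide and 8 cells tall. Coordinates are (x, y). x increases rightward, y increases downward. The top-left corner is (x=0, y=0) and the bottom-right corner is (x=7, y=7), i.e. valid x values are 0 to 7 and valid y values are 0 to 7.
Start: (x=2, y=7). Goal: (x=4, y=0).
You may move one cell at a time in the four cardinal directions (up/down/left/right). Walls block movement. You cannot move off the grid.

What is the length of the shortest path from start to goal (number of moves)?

Answer: Shortest path length: 9

Derivation:
BFS from (x=2, y=7) until reaching (x=4, y=0):
  Distance 0: (x=2, y=7)
  Distance 1: (x=3, y=7)
  Distance 2: (x=3, y=6), (x=4, y=7)
  Distance 3: (x=3, y=5), (x=4, y=6), (x=5, y=7)
  Distance 4: (x=2, y=5), (x=4, y=5), (x=5, y=6), (x=6, y=7)
  Distance 5: (x=2, y=4), (x=4, y=4), (x=1, y=5), (x=5, y=5), (x=6, y=6), (x=7, y=7)
  Distance 6: (x=2, y=3), (x=4, y=3), (x=1, y=4), (x=5, y=4), (x=0, y=5), (x=1, y=6), (x=7, y=6)
  Distance 7: (x=2, y=2), (x=4, y=2), (x=3, y=3), (x=5, y=3), (x=0, y=4), (x=6, y=4), (x=7, y=5), (x=0, y=6)
  Distance 8: (x=4, y=1), (x=1, y=2), (x=3, y=2), (x=5, y=2), (x=0, y=3), (x=6, y=3), (x=0, y=7)
  Distance 9: (x=4, y=0), (x=1, y=1), (x=3, y=1), (x=5, y=1), (x=0, y=2), (x=6, y=2), (x=7, y=3)  <- goal reached here
One shortest path (9 moves): (x=2, y=7) -> (x=3, y=7) -> (x=4, y=7) -> (x=4, y=6) -> (x=4, y=5) -> (x=4, y=4) -> (x=4, y=3) -> (x=4, y=2) -> (x=4, y=1) -> (x=4, y=0)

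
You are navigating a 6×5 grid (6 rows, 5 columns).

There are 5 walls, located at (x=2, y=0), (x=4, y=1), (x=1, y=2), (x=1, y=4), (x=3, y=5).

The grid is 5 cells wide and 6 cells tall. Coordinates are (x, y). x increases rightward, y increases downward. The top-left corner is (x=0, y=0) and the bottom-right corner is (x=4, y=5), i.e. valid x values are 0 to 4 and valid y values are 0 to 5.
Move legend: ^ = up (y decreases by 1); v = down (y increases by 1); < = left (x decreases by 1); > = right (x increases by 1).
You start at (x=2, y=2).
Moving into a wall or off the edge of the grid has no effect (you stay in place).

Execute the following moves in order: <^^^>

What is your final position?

Start: (x=2, y=2)
  < (left): blocked, stay at (x=2, y=2)
  ^ (up): (x=2, y=2) -> (x=2, y=1)
  ^ (up): blocked, stay at (x=2, y=1)
  ^ (up): blocked, stay at (x=2, y=1)
  > (right): (x=2, y=1) -> (x=3, y=1)
Final: (x=3, y=1)

Answer: Final position: (x=3, y=1)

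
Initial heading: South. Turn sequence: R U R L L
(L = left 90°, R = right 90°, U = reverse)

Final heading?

Start: South
  R (right (90° clockwise)) -> West
  U (U-turn (180°)) -> East
  R (right (90° clockwise)) -> South
  L (left (90° counter-clockwise)) -> East
  L (left (90° counter-clockwise)) -> North
Final: North

Answer: Final heading: North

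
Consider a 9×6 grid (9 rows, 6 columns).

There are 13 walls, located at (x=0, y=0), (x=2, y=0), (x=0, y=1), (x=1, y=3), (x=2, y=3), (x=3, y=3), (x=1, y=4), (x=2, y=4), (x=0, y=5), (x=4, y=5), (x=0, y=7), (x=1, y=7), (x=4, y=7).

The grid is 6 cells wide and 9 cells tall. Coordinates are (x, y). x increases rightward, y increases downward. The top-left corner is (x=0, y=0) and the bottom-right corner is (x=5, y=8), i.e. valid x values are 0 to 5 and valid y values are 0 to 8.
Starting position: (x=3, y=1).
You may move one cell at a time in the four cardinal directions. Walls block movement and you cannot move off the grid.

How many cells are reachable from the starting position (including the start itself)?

Answer: Reachable cells: 41

Derivation:
BFS flood-fill from (x=3, y=1):
  Distance 0: (x=3, y=1)
  Distance 1: (x=3, y=0), (x=2, y=1), (x=4, y=1), (x=3, y=2)
  Distance 2: (x=4, y=0), (x=1, y=1), (x=5, y=1), (x=2, y=2), (x=4, y=2)
  Distance 3: (x=1, y=0), (x=5, y=0), (x=1, y=2), (x=5, y=2), (x=4, y=3)
  Distance 4: (x=0, y=2), (x=5, y=3), (x=4, y=4)
  Distance 5: (x=0, y=3), (x=3, y=4), (x=5, y=4)
  Distance 6: (x=0, y=4), (x=3, y=5), (x=5, y=5)
  Distance 7: (x=2, y=5), (x=3, y=6), (x=5, y=6)
  Distance 8: (x=1, y=5), (x=2, y=6), (x=4, y=6), (x=3, y=7), (x=5, y=7)
  Distance 9: (x=1, y=6), (x=2, y=7), (x=3, y=8), (x=5, y=8)
  Distance 10: (x=0, y=6), (x=2, y=8), (x=4, y=8)
  Distance 11: (x=1, y=8)
  Distance 12: (x=0, y=8)
Total reachable: 41 (grid has 41 open cells total)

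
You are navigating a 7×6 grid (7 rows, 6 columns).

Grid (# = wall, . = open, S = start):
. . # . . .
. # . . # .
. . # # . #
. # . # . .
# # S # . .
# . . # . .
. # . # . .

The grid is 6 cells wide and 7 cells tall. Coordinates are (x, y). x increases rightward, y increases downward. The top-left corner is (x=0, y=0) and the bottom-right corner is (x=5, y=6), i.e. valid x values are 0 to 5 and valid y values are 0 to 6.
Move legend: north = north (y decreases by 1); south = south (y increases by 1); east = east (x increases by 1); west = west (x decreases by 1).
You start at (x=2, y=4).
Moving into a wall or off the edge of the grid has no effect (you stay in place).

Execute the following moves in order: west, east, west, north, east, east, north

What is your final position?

Start: (x=2, y=4)
  west (west): blocked, stay at (x=2, y=4)
  east (east): blocked, stay at (x=2, y=4)
  west (west): blocked, stay at (x=2, y=4)
  north (north): (x=2, y=4) -> (x=2, y=3)
  east (east): blocked, stay at (x=2, y=3)
  east (east): blocked, stay at (x=2, y=3)
  north (north): blocked, stay at (x=2, y=3)
Final: (x=2, y=3)

Answer: Final position: (x=2, y=3)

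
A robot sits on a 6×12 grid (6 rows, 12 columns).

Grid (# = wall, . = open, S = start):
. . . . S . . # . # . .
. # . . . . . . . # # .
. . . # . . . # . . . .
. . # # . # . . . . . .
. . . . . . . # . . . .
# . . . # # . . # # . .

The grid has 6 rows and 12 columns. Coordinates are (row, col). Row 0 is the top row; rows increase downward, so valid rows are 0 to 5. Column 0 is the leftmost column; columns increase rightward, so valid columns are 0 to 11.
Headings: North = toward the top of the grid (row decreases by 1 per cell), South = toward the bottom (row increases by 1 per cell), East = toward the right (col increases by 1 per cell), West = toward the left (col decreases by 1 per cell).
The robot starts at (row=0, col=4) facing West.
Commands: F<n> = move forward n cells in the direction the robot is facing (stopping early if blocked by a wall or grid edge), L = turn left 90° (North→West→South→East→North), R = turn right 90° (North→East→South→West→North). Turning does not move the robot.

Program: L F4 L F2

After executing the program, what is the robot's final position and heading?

Start: (row=0, col=4), facing West
  L: turn left, now facing South
  F4: move forward 4, now at (row=4, col=4)
  L: turn left, now facing East
  F2: move forward 2, now at (row=4, col=6)
Final: (row=4, col=6), facing East

Answer: Final position: (row=4, col=6), facing East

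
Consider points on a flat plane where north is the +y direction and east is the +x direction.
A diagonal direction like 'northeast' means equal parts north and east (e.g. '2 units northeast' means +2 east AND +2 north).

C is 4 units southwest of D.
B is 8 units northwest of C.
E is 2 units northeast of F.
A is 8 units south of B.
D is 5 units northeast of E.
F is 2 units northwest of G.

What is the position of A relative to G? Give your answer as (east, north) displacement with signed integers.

Answer: A is at (east=-7, north=5) relative to G.

Derivation:
Place G at the origin (east=0, north=0).
  F is 2 units northwest of G: delta (east=-2, north=+2); F at (east=-2, north=2).
  E is 2 units northeast of F: delta (east=+2, north=+2); E at (east=0, north=4).
  D is 5 units northeast of E: delta (east=+5, north=+5); D at (east=5, north=9).
  C is 4 units southwest of D: delta (east=-4, north=-4); C at (east=1, north=5).
  B is 8 units northwest of C: delta (east=-8, north=+8); B at (east=-7, north=13).
  A is 8 units south of B: delta (east=+0, north=-8); A at (east=-7, north=5).
Therefore A relative to G: (east=-7, north=5).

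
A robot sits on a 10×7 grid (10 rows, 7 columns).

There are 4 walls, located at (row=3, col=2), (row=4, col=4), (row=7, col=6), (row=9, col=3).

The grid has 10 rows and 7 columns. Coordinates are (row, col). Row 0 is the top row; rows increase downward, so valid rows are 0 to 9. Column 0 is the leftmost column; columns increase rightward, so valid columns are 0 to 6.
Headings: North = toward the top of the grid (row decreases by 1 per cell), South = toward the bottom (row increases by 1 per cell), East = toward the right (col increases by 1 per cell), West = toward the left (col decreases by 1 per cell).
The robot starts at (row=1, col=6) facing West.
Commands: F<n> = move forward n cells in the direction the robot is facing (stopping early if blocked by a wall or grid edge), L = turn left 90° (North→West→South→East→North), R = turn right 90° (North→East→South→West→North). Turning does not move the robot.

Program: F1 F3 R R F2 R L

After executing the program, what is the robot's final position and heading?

Start: (row=1, col=6), facing West
  F1: move forward 1, now at (row=1, col=5)
  F3: move forward 3, now at (row=1, col=2)
  R: turn right, now facing North
  R: turn right, now facing East
  F2: move forward 2, now at (row=1, col=4)
  R: turn right, now facing South
  L: turn left, now facing East
Final: (row=1, col=4), facing East

Answer: Final position: (row=1, col=4), facing East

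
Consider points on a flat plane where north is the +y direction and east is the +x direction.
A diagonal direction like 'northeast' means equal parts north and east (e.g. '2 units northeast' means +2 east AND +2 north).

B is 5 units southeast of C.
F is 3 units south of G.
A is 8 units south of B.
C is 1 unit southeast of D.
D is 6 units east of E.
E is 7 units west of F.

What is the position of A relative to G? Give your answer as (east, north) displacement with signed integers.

Answer: A is at (east=5, north=-17) relative to G.

Derivation:
Place G at the origin (east=0, north=0).
  F is 3 units south of G: delta (east=+0, north=-3); F at (east=0, north=-3).
  E is 7 units west of F: delta (east=-7, north=+0); E at (east=-7, north=-3).
  D is 6 units east of E: delta (east=+6, north=+0); D at (east=-1, north=-3).
  C is 1 unit southeast of D: delta (east=+1, north=-1); C at (east=0, north=-4).
  B is 5 units southeast of C: delta (east=+5, north=-5); B at (east=5, north=-9).
  A is 8 units south of B: delta (east=+0, north=-8); A at (east=5, north=-17).
Therefore A relative to G: (east=5, north=-17).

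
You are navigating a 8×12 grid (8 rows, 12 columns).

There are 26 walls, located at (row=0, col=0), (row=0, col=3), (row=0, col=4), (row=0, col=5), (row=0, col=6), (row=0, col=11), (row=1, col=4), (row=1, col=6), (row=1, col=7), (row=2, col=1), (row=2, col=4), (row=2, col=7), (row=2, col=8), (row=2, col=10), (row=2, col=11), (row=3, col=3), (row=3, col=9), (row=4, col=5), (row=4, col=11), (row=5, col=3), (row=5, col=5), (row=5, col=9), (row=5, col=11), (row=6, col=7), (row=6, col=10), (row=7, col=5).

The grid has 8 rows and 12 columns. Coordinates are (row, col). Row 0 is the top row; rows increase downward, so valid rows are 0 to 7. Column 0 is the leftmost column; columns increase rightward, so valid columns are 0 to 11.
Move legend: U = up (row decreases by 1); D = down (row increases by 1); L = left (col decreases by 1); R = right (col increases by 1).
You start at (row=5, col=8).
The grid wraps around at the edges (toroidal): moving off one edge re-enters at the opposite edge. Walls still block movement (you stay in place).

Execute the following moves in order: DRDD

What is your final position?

Start: (row=5, col=8)
  D (down): (row=5, col=8) -> (row=6, col=8)
  R (right): (row=6, col=8) -> (row=6, col=9)
  D (down): (row=6, col=9) -> (row=7, col=9)
  D (down): (row=7, col=9) -> (row=0, col=9)
Final: (row=0, col=9)

Answer: Final position: (row=0, col=9)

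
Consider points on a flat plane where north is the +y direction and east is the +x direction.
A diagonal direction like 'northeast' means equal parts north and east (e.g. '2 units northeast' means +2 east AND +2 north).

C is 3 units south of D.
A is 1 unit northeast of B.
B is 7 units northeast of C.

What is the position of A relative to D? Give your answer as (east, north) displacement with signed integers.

Answer: A is at (east=8, north=5) relative to D.

Derivation:
Place D at the origin (east=0, north=0).
  C is 3 units south of D: delta (east=+0, north=-3); C at (east=0, north=-3).
  B is 7 units northeast of C: delta (east=+7, north=+7); B at (east=7, north=4).
  A is 1 unit northeast of B: delta (east=+1, north=+1); A at (east=8, north=5).
Therefore A relative to D: (east=8, north=5).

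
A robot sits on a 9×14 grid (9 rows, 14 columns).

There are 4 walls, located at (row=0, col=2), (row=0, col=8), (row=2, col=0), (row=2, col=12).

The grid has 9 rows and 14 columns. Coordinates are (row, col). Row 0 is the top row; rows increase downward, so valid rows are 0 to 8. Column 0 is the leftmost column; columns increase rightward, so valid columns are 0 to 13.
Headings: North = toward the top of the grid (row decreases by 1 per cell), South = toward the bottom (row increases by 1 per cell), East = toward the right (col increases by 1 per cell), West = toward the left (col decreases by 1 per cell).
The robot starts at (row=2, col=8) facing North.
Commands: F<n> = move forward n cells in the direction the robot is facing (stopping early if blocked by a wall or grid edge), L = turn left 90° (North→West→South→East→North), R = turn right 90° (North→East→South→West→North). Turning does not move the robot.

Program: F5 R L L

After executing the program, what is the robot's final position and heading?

Start: (row=2, col=8), facing North
  F5: move forward 1/5 (blocked), now at (row=1, col=8)
  R: turn right, now facing East
  L: turn left, now facing North
  L: turn left, now facing West
Final: (row=1, col=8), facing West

Answer: Final position: (row=1, col=8), facing West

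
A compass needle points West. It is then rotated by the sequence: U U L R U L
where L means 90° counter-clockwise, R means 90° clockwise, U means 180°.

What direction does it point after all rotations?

Answer: Final heading: North

Derivation:
Start: West
  U (U-turn (180°)) -> East
  U (U-turn (180°)) -> West
  L (left (90° counter-clockwise)) -> South
  R (right (90° clockwise)) -> West
  U (U-turn (180°)) -> East
  L (left (90° counter-clockwise)) -> North
Final: North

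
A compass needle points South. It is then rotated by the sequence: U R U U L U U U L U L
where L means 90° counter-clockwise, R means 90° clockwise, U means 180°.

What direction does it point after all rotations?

Start: South
  U (U-turn (180°)) -> North
  R (right (90° clockwise)) -> East
  U (U-turn (180°)) -> West
  U (U-turn (180°)) -> East
  L (left (90° counter-clockwise)) -> North
  U (U-turn (180°)) -> South
  U (U-turn (180°)) -> North
  U (U-turn (180°)) -> South
  L (left (90° counter-clockwise)) -> East
  U (U-turn (180°)) -> West
  L (left (90° counter-clockwise)) -> South
Final: South

Answer: Final heading: South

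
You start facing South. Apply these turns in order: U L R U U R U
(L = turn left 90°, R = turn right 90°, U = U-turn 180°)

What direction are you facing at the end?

Start: South
  U (U-turn (180°)) -> North
  L (left (90° counter-clockwise)) -> West
  R (right (90° clockwise)) -> North
  U (U-turn (180°)) -> South
  U (U-turn (180°)) -> North
  R (right (90° clockwise)) -> East
  U (U-turn (180°)) -> West
Final: West

Answer: Final heading: West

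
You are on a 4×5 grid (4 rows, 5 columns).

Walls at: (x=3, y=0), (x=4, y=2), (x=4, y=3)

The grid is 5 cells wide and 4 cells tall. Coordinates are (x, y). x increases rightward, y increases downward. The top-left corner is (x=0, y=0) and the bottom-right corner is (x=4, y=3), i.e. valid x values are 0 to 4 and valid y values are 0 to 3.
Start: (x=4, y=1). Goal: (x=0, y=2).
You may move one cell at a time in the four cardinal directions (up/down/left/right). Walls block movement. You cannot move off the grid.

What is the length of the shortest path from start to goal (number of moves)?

Answer: Shortest path length: 5

Derivation:
BFS from (x=4, y=1) until reaching (x=0, y=2):
  Distance 0: (x=4, y=1)
  Distance 1: (x=4, y=0), (x=3, y=1)
  Distance 2: (x=2, y=1), (x=3, y=2)
  Distance 3: (x=2, y=0), (x=1, y=1), (x=2, y=2), (x=3, y=3)
  Distance 4: (x=1, y=0), (x=0, y=1), (x=1, y=2), (x=2, y=3)
  Distance 5: (x=0, y=0), (x=0, y=2), (x=1, y=3)  <- goal reached here
One shortest path (5 moves): (x=4, y=1) -> (x=3, y=1) -> (x=2, y=1) -> (x=1, y=1) -> (x=0, y=1) -> (x=0, y=2)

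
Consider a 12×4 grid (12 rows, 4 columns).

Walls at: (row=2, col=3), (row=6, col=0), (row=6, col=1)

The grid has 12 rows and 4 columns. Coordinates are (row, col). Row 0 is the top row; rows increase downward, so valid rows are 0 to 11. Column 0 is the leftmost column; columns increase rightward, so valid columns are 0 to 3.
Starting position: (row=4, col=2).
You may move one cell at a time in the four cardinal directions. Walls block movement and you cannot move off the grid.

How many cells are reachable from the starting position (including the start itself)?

BFS flood-fill from (row=4, col=2):
  Distance 0: (row=4, col=2)
  Distance 1: (row=3, col=2), (row=4, col=1), (row=4, col=3), (row=5, col=2)
  Distance 2: (row=2, col=2), (row=3, col=1), (row=3, col=3), (row=4, col=0), (row=5, col=1), (row=5, col=3), (row=6, col=2)
  Distance 3: (row=1, col=2), (row=2, col=1), (row=3, col=0), (row=5, col=0), (row=6, col=3), (row=7, col=2)
  Distance 4: (row=0, col=2), (row=1, col=1), (row=1, col=3), (row=2, col=0), (row=7, col=1), (row=7, col=3), (row=8, col=2)
  Distance 5: (row=0, col=1), (row=0, col=3), (row=1, col=0), (row=7, col=0), (row=8, col=1), (row=8, col=3), (row=9, col=2)
  Distance 6: (row=0, col=0), (row=8, col=0), (row=9, col=1), (row=9, col=3), (row=10, col=2)
  Distance 7: (row=9, col=0), (row=10, col=1), (row=10, col=3), (row=11, col=2)
  Distance 8: (row=10, col=0), (row=11, col=1), (row=11, col=3)
  Distance 9: (row=11, col=0)
Total reachable: 45 (grid has 45 open cells total)

Answer: Reachable cells: 45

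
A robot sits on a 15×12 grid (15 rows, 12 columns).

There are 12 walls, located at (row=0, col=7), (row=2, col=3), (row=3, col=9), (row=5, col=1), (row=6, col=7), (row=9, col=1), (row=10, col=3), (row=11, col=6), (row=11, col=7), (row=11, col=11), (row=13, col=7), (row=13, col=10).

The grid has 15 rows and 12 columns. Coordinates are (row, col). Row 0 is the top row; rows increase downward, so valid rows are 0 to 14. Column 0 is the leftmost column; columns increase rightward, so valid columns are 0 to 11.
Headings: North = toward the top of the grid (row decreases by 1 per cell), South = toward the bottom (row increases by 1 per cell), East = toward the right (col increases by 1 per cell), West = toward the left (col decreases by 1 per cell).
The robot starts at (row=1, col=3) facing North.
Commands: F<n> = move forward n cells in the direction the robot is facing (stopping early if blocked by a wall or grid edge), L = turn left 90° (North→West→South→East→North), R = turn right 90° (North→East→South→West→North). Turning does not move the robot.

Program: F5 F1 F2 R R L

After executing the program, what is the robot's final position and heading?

Answer: Final position: (row=0, col=3), facing East

Derivation:
Start: (row=1, col=3), facing North
  F5: move forward 1/5 (blocked), now at (row=0, col=3)
  F1: move forward 0/1 (blocked), now at (row=0, col=3)
  F2: move forward 0/2 (blocked), now at (row=0, col=3)
  R: turn right, now facing East
  R: turn right, now facing South
  L: turn left, now facing East
Final: (row=0, col=3), facing East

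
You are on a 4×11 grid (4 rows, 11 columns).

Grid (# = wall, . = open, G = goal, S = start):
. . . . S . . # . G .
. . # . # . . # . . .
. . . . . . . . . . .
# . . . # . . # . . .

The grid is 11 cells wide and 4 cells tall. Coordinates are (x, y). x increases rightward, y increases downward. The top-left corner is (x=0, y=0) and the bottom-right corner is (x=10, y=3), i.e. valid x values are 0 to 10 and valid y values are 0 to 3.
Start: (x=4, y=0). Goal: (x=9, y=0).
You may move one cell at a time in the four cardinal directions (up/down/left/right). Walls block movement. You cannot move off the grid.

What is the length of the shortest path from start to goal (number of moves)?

BFS from (x=4, y=0) until reaching (x=9, y=0):
  Distance 0: (x=4, y=0)
  Distance 1: (x=3, y=0), (x=5, y=0)
  Distance 2: (x=2, y=0), (x=6, y=0), (x=3, y=1), (x=5, y=1)
  Distance 3: (x=1, y=0), (x=6, y=1), (x=3, y=2), (x=5, y=2)
  Distance 4: (x=0, y=0), (x=1, y=1), (x=2, y=2), (x=4, y=2), (x=6, y=2), (x=3, y=3), (x=5, y=3)
  Distance 5: (x=0, y=1), (x=1, y=2), (x=7, y=2), (x=2, y=3), (x=6, y=3)
  Distance 6: (x=0, y=2), (x=8, y=2), (x=1, y=3)
  Distance 7: (x=8, y=1), (x=9, y=2), (x=8, y=3)
  Distance 8: (x=8, y=0), (x=9, y=1), (x=10, y=2), (x=9, y=3)
  Distance 9: (x=9, y=0), (x=10, y=1), (x=10, y=3)  <- goal reached here
One shortest path (9 moves): (x=4, y=0) -> (x=5, y=0) -> (x=6, y=0) -> (x=6, y=1) -> (x=6, y=2) -> (x=7, y=2) -> (x=8, y=2) -> (x=9, y=2) -> (x=9, y=1) -> (x=9, y=0)

Answer: Shortest path length: 9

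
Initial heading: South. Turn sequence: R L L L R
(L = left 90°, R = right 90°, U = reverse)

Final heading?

Start: South
  R (right (90° clockwise)) -> West
  L (left (90° counter-clockwise)) -> South
  L (left (90° counter-clockwise)) -> East
  L (left (90° counter-clockwise)) -> North
  R (right (90° clockwise)) -> East
Final: East

Answer: Final heading: East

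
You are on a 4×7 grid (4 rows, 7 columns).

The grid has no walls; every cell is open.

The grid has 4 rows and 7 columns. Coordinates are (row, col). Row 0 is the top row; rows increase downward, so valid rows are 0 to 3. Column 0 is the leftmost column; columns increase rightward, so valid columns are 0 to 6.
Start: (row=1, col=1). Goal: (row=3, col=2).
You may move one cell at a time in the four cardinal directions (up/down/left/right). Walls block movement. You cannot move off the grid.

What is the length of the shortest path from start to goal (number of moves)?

BFS from (row=1, col=1) until reaching (row=3, col=2):
  Distance 0: (row=1, col=1)
  Distance 1: (row=0, col=1), (row=1, col=0), (row=1, col=2), (row=2, col=1)
  Distance 2: (row=0, col=0), (row=0, col=2), (row=1, col=3), (row=2, col=0), (row=2, col=2), (row=3, col=1)
  Distance 3: (row=0, col=3), (row=1, col=4), (row=2, col=3), (row=3, col=0), (row=3, col=2)  <- goal reached here
One shortest path (3 moves): (row=1, col=1) -> (row=1, col=2) -> (row=2, col=2) -> (row=3, col=2)

Answer: Shortest path length: 3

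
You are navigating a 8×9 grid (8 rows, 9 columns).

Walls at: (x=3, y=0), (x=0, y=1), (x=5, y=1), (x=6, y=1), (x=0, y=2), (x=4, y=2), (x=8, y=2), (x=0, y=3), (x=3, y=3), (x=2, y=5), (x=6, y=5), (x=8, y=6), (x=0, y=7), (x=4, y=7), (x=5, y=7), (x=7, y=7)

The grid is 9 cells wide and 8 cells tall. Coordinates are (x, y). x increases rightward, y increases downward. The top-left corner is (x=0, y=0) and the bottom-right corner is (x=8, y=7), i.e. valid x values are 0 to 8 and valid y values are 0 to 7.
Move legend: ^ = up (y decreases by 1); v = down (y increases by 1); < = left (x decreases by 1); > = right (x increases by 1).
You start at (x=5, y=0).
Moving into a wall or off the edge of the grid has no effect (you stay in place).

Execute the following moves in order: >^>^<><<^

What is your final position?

Start: (x=5, y=0)
  > (right): (x=5, y=0) -> (x=6, y=0)
  ^ (up): blocked, stay at (x=6, y=0)
  > (right): (x=6, y=0) -> (x=7, y=0)
  ^ (up): blocked, stay at (x=7, y=0)
  < (left): (x=7, y=0) -> (x=6, y=0)
  > (right): (x=6, y=0) -> (x=7, y=0)
  < (left): (x=7, y=0) -> (x=6, y=0)
  < (left): (x=6, y=0) -> (x=5, y=0)
  ^ (up): blocked, stay at (x=5, y=0)
Final: (x=5, y=0)

Answer: Final position: (x=5, y=0)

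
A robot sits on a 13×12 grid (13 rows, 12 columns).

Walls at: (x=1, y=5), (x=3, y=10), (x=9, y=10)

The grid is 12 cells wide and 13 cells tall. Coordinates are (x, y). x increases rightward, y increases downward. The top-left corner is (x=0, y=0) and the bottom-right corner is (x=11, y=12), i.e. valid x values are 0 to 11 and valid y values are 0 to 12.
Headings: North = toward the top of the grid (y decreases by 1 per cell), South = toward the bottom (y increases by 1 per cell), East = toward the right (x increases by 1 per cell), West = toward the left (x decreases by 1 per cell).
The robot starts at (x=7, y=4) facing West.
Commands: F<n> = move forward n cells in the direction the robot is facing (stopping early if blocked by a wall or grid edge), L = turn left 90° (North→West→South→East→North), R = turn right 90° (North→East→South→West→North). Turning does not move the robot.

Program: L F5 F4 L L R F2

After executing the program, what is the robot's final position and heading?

Start: (x=7, y=4), facing West
  L: turn left, now facing South
  F5: move forward 5, now at (x=7, y=9)
  F4: move forward 3/4 (blocked), now at (x=7, y=12)
  L: turn left, now facing East
  L: turn left, now facing North
  R: turn right, now facing East
  F2: move forward 2, now at (x=9, y=12)
Final: (x=9, y=12), facing East

Answer: Final position: (x=9, y=12), facing East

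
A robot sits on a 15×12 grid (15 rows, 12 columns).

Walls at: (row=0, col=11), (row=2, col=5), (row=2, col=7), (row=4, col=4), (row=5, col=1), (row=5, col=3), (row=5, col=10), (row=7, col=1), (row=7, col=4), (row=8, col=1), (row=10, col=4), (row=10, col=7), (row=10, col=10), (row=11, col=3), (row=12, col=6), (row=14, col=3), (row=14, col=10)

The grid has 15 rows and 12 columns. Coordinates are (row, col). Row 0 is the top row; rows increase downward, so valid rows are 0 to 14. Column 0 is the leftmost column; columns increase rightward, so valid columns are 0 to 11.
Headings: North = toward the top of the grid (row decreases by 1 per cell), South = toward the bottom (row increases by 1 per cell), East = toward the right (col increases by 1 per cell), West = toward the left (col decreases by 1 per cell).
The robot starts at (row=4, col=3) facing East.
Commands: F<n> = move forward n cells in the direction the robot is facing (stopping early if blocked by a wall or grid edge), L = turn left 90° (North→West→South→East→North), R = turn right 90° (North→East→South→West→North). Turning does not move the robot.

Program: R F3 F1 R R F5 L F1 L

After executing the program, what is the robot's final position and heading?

Start: (row=4, col=3), facing East
  R: turn right, now facing South
  F3: move forward 0/3 (blocked), now at (row=4, col=3)
  F1: move forward 0/1 (blocked), now at (row=4, col=3)
  R: turn right, now facing West
  R: turn right, now facing North
  F5: move forward 4/5 (blocked), now at (row=0, col=3)
  L: turn left, now facing West
  F1: move forward 1, now at (row=0, col=2)
  L: turn left, now facing South
Final: (row=0, col=2), facing South

Answer: Final position: (row=0, col=2), facing South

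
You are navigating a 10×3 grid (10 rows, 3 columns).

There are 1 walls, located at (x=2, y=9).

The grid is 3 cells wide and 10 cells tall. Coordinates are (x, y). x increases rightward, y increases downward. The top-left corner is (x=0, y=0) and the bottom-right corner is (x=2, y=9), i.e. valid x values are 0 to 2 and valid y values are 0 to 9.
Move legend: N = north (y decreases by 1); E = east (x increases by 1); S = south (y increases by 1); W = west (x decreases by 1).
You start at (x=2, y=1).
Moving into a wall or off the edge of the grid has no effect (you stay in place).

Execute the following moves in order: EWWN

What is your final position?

Answer: Final position: (x=0, y=0)

Derivation:
Start: (x=2, y=1)
  E (east): blocked, stay at (x=2, y=1)
  W (west): (x=2, y=1) -> (x=1, y=1)
  W (west): (x=1, y=1) -> (x=0, y=1)
  N (north): (x=0, y=1) -> (x=0, y=0)
Final: (x=0, y=0)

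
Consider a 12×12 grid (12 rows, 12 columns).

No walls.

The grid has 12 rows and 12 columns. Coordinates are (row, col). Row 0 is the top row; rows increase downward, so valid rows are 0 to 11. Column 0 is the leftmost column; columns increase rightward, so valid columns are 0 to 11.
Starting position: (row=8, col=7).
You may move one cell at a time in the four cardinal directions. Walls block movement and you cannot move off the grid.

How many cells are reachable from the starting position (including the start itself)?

BFS flood-fill from (row=8, col=7):
  Distance 0: (row=8, col=7)
  Distance 1: (row=7, col=7), (row=8, col=6), (row=8, col=8), (row=9, col=7)
  Distance 2: (row=6, col=7), (row=7, col=6), (row=7, col=8), (row=8, col=5), (row=8, col=9), (row=9, col=6), (row=9, col=8), (row=10, col=7)
  Distance 3: (row=5, col=7), (row=6, col=6), (row=6, col=8), (row=7, col=5), (row=7, col=9), (row=8, col=4), (row=8, col=10), (row=9, col=5), (row=9, col=9), (row=10, col=6), (row=10, col=8), (row=11, col=7)
  Distance 4: (row=4, col=7), (row=5, col=6), (row=5, col=8), (row=6, col=5), (row=6, col=9), (row=7, col=4), (row=7, col=10), (row=8, col=3), (row=8, col=11), (row=9, col=4), (row=9, col=10), (row=10, col=5), (row=10, col=9), (row=11, col=6), (row=11, col=8)
  Distance 5: (row=3, col=7), (row=4, col=6), (row=4, col=8), (row=5, col=5), (row=5, col=9), (row=6, col=4), (row=6, col=10), (row=7, col=3), (row=7, col=11), (row=8, col=2), (row=9, col=3), (row=9, col=11), (row=10, col=4), (row=10, col=10), (row=11, col=5), (row=11, col=9)
  Distance 6: (row=2, col=7), (row=3, col=6), (row=3, col=8), (row=4, col=5), (row=4, col=9), (row=5, col=4), (row=5, col=10), (row=6, col=3), (row=6, col=11), (row=7, col=2), (row=8, col=1), (row=9, col=2), (row=10, col=3), (row=10, col=11), (row=11, col=4), (row=11, col=10)
  Distance 7: (row=1, col=7), (row=2, col=6), (row=2, col=8), (row=3, col=5), (row=3, col=9), (row=4, col=4), (row=4, col=10), (row=5, col=3), (row=5, col=11), (row=6, col=2), (row=7, col=1), (row=8, col=0), (row=9, col=1), (row=10, col=2), (row=11, col=3), (row=11, col=11)
  Distance 8: (row=0, col=7), (row=1, col=6), (row=1, col=8), (row=2, col=5), (row=2, col=9), (row=3, col=4), (row=3, col=10), (row=4, col=3), (row=4, col=11), (row=5, col=2), (row=6, col=1), (row=7, col=0), (row=9, col=0), (row=10, col=1), (row=11, col=2)
  Distance 9: (row=0, col=6), (row=0, col=8), (row=1, col=5), (row=1, col=9), (row=2, col=4), (row=2, col=10), (row=3, col=3), (row=3, col=11), (row=4, col=2), (row=5, col=1), (row=6, col=0), (row=10, col=0), (row=11, col=1)
  Distance 10: (row=0, col=5), (row=0, col=9), (row=1, col=4), (row=1, col=10), (row=2, col=3), (row=2, col=11), (row=3, col=2), (row=4, col=1), (row=5, col=0), (row=11, col=0)
  Distance 11: (row=0, col=4), (row=0, col=10), (row=1, col=3), (row=1, col=11), (row=2, col=2), (row=3, col=1), (row=4, col=0)
  Distance 12: (row=0, col=3), (row=0, col=11), (row=1, col=2), (row=2, col=1), (row=3, col=0)
  Distance 13: (row=0, col=2), (row=1, col=1), (row=2, col=0)
  Distance 14: (row=0, col=1), (row=1, col=0)
  Distance 15: (row=0, col=0)
Total reachable: 144 (grid has 144 open cells total)

Answer: Reachable cells: 144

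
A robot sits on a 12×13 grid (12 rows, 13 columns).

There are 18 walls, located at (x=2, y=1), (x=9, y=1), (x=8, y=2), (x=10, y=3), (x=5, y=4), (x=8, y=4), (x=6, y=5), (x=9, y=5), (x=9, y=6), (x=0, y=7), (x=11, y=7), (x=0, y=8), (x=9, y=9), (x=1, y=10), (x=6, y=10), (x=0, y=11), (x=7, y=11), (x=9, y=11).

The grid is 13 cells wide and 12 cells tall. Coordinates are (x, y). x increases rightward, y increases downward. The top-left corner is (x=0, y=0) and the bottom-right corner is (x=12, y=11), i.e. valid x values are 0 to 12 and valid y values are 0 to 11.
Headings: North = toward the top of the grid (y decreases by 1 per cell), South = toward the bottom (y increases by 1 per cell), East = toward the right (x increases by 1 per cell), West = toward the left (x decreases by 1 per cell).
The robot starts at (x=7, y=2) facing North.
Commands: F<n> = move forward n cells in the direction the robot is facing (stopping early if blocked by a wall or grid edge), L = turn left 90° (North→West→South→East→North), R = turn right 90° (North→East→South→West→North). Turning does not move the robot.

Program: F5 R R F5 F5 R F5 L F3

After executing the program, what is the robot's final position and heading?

Start: (x=7, y=2), facing North
  F5: move forward 2/5 (blocked), now at (x=7, y=0)
  R: turn right, now facing East
  R: turn right, now facing South
  F5: move forward 5, now at (x=7, y=5)
  F5: move forward 5, now at (x=7, y=10)
  R: turn right, now facing West
  F5: move forward 0/5 (blocked), now at (x=7, y=10)
  L: turn left, now facing South
  F3: move forward 0/3 (blocked), now at (x=7, y=10)
Final: (x=7, y=10), facing South

Answer: Final position: (x=7, y=10), facing South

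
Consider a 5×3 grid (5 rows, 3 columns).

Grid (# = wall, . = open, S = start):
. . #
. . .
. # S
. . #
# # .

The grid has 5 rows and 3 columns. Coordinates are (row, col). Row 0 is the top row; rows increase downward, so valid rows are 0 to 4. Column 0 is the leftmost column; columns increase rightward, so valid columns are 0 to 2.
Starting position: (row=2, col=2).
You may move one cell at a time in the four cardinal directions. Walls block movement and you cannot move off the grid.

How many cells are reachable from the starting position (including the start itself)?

BFS flood-fill from (row=2, col=2):
  Distance 0: (row=2, col=2)
  Distance 1: (row=1, col=2)
  Distance 2: (row=1, col=1)
  Distance 3: (row=0, col=1), (row=1, col=0)
  Distance 4: (row=0, col=0), (row=2, col=0)
  Distance 5: (row=3, col=0)
  Distance 6: (row=3, col=1)
Total reachable: 9 (grid has 10 open cells total)

Answer: Reachable cells: 9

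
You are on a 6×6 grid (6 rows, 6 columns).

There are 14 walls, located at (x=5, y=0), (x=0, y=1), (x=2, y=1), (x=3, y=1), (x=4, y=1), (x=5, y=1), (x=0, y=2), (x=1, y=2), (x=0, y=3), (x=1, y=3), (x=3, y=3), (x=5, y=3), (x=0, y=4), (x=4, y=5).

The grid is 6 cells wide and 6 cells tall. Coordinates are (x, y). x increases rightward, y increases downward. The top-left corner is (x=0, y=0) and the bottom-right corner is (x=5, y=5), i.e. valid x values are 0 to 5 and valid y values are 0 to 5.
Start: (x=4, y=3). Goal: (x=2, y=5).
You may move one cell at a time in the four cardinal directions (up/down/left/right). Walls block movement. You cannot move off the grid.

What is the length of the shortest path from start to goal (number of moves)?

BFS from (x=4, y=3) until reaching (x=2, y=5):
  Distance 0: (x=4, y=3)
  Distance 1: (x=4, y=2), (x=4, y=4)
  Distance 2: (x=3, y=2), (x=5, y=2), (x=3, y=4), (x=5, y=4)
  Distance 3: (x=2, y=2), (x=2, y=4), (x=3, y=5), (x=5, y=5)
  Distance 4: (x=2, y=3), (x=1, y=4), (x=2, y=5)  <- goal reached here
One shortest path (4 moves): (x=4, y=3) -> (x=4, y=4) -> (x=3, y=4) -> (x=2, y=4) -> (x=2, y=5)

Answer: Shortest path length: 4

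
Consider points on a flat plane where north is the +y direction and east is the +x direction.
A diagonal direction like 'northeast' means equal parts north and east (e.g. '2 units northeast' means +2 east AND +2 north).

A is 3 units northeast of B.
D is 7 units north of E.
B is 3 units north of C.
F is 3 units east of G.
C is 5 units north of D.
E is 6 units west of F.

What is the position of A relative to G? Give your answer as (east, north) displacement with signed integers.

Answer: A is at (east=0, north=18) relative to G.

Derivation:
Place G at the origin (east=0, north=0).
  F is 3 units east of G: delta (east=+3, north=+0); F at (east=3, north=0).
  E is 6 units west of F: delta (east=-6, north=+0); E at (east=-3, north=0).
  D is 7 units north of E: delta (east=+0, north=+7); D at (east=-3, north=7).
  C is 5 units north of D: delta (east=+0, north=+5); C at (east=-3, north=12).
  B is 3 units north of C: delta (east=+0, north=+3); B at (east=-3, north=15).
  A is 3 units northeast of B: delta (east=+3, north=+3); A at (east=0, north=18).
Therefore A relative to G: (east=0, north=18).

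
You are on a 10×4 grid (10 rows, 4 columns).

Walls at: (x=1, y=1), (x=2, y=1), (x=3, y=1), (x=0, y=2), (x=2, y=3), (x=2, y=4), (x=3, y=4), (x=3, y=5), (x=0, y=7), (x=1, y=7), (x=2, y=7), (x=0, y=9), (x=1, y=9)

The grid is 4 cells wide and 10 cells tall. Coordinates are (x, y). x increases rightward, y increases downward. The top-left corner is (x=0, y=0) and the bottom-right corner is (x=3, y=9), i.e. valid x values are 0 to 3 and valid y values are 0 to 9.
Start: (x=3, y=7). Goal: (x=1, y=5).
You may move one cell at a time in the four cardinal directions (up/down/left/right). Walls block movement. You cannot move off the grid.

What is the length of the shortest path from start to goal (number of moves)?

Answer: Shortest path length: 4

Derivation:
BFS from (x=3, y=7) until reaching (x=1, y=5):
  Distance 0: (x=3, y=7)
  Distance 1: (x=3, y=6), (x=3, y=8)
  Distance 2: (x=2, y=6), (x=2, y=8), (x=3, y=9)
  Distance 3: (x=2, y=5), (x=1, y=6), (x=1, y=8), (x=2, y=9)
  Distance 4: (x=1, y=5), (x=0, y=6), (x=0, y=8)  <- goal reached here
One shortest path (4 moves): (x=3, y=7) -> (x=3, y=6) -> (x=2, y=6) -> (x=1, y=6) -> (x=1, y=5)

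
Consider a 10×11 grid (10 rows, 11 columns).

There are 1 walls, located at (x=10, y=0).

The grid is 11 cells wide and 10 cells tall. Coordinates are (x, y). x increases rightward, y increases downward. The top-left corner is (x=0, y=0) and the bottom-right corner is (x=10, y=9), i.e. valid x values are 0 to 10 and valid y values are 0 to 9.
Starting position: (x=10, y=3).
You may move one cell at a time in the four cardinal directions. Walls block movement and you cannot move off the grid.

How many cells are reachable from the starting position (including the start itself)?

Answer: Reachable cells: 109

Derivation:
BFS flood-fill from (x=10, y=3):
  Distance 0: (x=10, y=3)
  Distance 1: (x=10, y=2), (x=9, y=3), (x=10, y=4)
  Distance 2: (x=10, y=1), (x=9, y=2), (x=8, y=3), (x=9, y=4), (x=10, y=5)
  Distance 3: (x=9, y=1), (x=8, y=2), (x=7, y=3), (x=8, y=4), (x=9, y=5), (x=10, y=6)
  Distance 4: (x=9, y=0), (x=8, y=1), (x=7, y=2), (x=6, y=3), (x=7, y=4), (x=8, y=5), (x=9, y=6), (x=10, y=7)
  Distance 5: (x=8, y=0), (x=7, y=1), (x=6, y=2), (x=5, y=3), (x=6, y=4), (x=7, y=5), (x=8, y=6), (x=9, y=7), (x=10, y=8)
  Distance 6: (x=7, y=0), (x=6, y=1), (x=5, y=2), (x=4, y=3), (x=5, y=4), (x=6, y=5), (x=7, y=6), (x=8, y=7), (x=9, y=8), (x=10, y=9)
  Distance 7: (x=6, y=0), (x=5, y=1), (x=4, y=2), (x=3, y=3), (x=4, y=4), (x=5, y=5), (x=6, y=6), (x=7, y=7), (x=8, y=8), (x=9, y=9)
  Distance 8: (x=5, y=0), (x=4, y=1), (x=3, y=2), (x=2, y=3), (x=3, y=4), (x=4, y=5), (x=5, y=6), (x=6, y=7), (x=7, y=8), (x=8, y=9)
  Distance 9: (x=4, y=0), (x=3, y=1), (x=2, y=2), (x=1, y=3), (x=2, y=4), (x=3, y=5), (x=4, y=6), (x=5, y=7), (x=6, y=8), (x=7, y=9)
  Distance 10: (x=3, y=0), (x=2, y=1), (x=1, y=2), (x=0, y=3), (x=1, y=4), (x=2, y=5), (x=3, y=6), (x=4, y=7), (x=5, y=8), (x=6, y=9)
  Distance 11: (x=2, y=0), (x=1, y=1), (x=0, y=2), (x=0, y=4), (x=1, y=5), (x=2, y=6), (x=3, y=7), (x=4, y=8), (x=5, y=9)
  Distance 12: (x=1, y=0), (x=0, y=1), (x=0, y=5), (x=1, y=6), (x=2, y=7), (x=3, y=8), (x=4, y=9)
  Distance 13: (x=0, y=0), (x=0, y=6), (x=1, y=7), (x=2, y=8), (x=3, y=9)
  Distance 14: (x=0, y=7), (x=1, y=8), (x=2, y=9)
  Distance 15: (x=0, y=8), (x=1, y=9)
  Distance 16: (x=0, y=9)
Total reachable: 109 (grid has 109 open cells total)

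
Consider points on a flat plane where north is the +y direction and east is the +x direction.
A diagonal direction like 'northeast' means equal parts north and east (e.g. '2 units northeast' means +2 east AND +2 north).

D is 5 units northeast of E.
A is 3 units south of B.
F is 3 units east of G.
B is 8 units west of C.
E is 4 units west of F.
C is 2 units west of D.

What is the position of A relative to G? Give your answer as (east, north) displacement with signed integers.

Place G at the origin (east=0, north=0).
  F is 3 units east of G: delta (east=+3, north=+0); F at (east=3, north=0).
  E is 4 units west of F: delta (east=-4, north=+0); E at (east=-1, north=0).
  D is 5 units northeast of E: delta (east=+5, north=+5); D at (east=4, north=5).
  C is 2 units west of D: delta (east=-2, north=+0); C at (east=2, north=5).
  B is 8 units west of C: delta (east=-8, north=+0); B at (east=-6, north=5).
  A is 3 units south of B: delta (east=+0, north=-3); A at (east=-6, north=2).
Therefore A relative to G: (east=-6, north=2).

Answer: A is at (east=-6, north=2) relative to G.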